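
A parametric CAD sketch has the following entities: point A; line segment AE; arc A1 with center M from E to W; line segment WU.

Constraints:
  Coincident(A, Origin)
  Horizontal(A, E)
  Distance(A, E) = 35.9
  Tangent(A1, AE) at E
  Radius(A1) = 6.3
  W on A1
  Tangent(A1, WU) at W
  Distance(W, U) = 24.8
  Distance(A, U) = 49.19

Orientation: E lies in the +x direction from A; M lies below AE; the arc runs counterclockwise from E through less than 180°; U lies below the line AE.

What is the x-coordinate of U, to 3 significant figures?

37.5

A is at the origin; A and E share the same y with |AE| = 35.9 and E on the +x side, so E = (35.9, 0.00). The tangent condition forces ME to be normal to AE, so M = E + (0, -6.3) = (35.9, -6.30). Since MW ⟂ WU (tangency), |MU| = √(6.3² + 24.8²) = 25.6 regardless of where W sits on A1. So U lies on both circle(A, 49.19) and circle(M, 25.6); the below-AE intersection is U = (37.5, -31.8). W is the foot of the tangent from U: W = (29.9, -8.23).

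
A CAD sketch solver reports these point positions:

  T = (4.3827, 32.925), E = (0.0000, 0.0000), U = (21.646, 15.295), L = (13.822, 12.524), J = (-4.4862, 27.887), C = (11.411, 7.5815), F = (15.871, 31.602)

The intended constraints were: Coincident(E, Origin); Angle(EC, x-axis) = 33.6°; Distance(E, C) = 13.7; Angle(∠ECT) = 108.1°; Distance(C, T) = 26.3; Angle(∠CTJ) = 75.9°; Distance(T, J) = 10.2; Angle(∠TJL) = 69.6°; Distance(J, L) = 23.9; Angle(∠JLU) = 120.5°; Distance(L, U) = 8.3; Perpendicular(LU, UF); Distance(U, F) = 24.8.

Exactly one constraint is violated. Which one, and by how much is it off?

Distance(U, F) = 24.8 — off by 7.50.

E = (0.00, 0.00) ✓; EC at 33.60° ✓; |EC| = 13.70 ✓; ∠ECT = 108.1° ✓; |CT| = 26.30 ✓; ∠CTJ = 75.90° ✓; |TJ| = 10.20 ✓; ∠TJL = 69.60° ✓; |JL| = 23.90 ✓; ∠JLU = 120.5° ✓; |LU| = 8.300 ✓; ∠(LU, UF) = 90.00° ✓; |UF| = 17.30 ✗.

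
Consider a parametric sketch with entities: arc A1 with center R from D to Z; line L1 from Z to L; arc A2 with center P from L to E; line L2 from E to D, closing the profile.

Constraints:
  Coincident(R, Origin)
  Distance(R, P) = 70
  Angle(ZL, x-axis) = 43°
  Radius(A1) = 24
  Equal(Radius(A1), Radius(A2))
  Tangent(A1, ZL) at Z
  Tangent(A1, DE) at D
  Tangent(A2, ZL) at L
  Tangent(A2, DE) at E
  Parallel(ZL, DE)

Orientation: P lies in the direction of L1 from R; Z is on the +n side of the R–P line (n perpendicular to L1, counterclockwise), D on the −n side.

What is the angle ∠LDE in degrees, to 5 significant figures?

34.439°

The slot axis is L1's direction at 43.0°, so u = (cos 43.0°, sin 43.0°) = (0.73135, 0.68200) and n = (−sin 43.0°, cos 43.0°) = (-0.68200, 0.73135). R is at the origin and P lies 70.0 along u from R, so P = 70.0·u = (51.195, 47.740). Tangency of A1 to both parallel lines with radius 24.0 puts Z and D at R ± 24.0·n: Z = (-16.368, 17.552), D = (16.368, -17.552). Equal radii place L and E the same way about P: L = P + 24.0·n = (34.827, 65.292), E = P − 24.0·n = (67.563, 30.187). Then cos ∠LDE = DL·DE / (|DL||DE|), giving 34.439°.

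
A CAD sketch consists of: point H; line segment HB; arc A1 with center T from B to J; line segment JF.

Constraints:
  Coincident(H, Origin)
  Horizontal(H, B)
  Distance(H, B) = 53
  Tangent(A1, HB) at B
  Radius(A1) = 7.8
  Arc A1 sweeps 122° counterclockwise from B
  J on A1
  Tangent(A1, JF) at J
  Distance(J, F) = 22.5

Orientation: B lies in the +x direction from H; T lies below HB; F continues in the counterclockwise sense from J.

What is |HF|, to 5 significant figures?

66.044

On A1, B sits at bearing 90° from T; a 122° counterclockwise sweep puts J at bearing 212°, so J = T + 7.8·(cos 212°, sin 212°) = (46.385, -11.933). The tangent condition forces TJ to be normal to JF, so JF runs along (−sin 212°, cos 212°); with |JF| = 22.5, F = (58.308, -31.014). Then |HF| = |F − H| = 66.044.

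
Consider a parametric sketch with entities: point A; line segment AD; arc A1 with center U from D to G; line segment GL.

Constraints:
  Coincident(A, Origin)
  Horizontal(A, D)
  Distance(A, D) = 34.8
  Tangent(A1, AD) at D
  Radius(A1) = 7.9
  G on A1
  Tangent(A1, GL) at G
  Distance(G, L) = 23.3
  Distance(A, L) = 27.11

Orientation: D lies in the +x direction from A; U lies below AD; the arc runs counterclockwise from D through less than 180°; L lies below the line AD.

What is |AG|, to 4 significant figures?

28.51

A is at the origin; AD is horizontal with |AD| = 34.8 and D on the +x side, so D = (34.80, 0.000). The tangent condition forces UD to be normal to AD, so U = D + (0, -7.9) = (34.80, -7.900). Since UG ⟂ GL (tangency), |UL| = √(7.9² + 23.3²) = 24.60 regardless of where G sits on A1. So L lies on both circle(A, 27.11) and circle(U, 24.60); the below-AD intersection is L = (15.04, -22.56). G is the foot of the tangent from L: G = (28.31, -3.402).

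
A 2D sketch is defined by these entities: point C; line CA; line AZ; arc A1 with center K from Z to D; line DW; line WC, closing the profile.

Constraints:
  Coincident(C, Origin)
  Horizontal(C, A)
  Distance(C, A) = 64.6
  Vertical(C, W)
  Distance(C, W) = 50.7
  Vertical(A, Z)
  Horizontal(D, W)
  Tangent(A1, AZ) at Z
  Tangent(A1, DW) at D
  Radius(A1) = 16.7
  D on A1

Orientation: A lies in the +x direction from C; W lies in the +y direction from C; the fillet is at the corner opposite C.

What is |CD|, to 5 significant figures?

69.749

C is at the origin; C and A share the same y with |CA| = 64.6 and A on the +x side, so A = (64.600, 0.0000). C and W share the same x with |CW| = 50.7 and W on the +y side, so W = (0.0000, 50.700). The virtual corner opposite C is at (64.600, 50.700). Tangency of A1 to AZ means the radius KZ is perpendicular to AZ and the tangent condition forces KD to be normal to DW, with radius 16.7, so the center K sits 16.7 in from both sides at K = (47.900, 34.000). That places the tangent points at Z = (64.600, 34.000) on AZ and D = (47.900, 50.700) on DW. Then |CD| = |D − C| = 69.749.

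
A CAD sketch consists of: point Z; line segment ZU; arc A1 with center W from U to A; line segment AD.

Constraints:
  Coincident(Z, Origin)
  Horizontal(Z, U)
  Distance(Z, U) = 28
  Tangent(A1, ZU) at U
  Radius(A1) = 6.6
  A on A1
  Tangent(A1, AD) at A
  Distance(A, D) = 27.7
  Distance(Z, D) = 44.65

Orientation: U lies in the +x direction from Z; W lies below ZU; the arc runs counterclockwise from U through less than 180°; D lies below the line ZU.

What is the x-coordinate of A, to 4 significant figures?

21.56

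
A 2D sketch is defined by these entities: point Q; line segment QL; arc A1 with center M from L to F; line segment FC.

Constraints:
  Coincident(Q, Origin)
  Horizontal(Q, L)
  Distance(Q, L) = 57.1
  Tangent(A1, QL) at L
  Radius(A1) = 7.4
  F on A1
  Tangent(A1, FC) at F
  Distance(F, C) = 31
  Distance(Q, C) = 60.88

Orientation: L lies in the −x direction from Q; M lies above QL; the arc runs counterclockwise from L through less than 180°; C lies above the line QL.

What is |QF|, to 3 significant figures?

50.2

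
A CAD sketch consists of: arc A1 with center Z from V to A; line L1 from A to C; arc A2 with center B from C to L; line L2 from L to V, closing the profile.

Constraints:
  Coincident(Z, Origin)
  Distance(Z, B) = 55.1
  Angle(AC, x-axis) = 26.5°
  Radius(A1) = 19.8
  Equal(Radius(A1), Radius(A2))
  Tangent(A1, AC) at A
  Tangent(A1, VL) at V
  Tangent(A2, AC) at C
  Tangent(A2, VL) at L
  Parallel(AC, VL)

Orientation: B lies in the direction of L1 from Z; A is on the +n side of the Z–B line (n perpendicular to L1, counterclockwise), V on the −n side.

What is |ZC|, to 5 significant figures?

58.550

The slot axis is L1's direction at 26.5°, so u = (cos 26.5°, sin 26.5°) = (0.89493, 0.44620) and n = (−sin 26.5°, cos 26.5°) = (-0.44620, 0.89493). Z is at the origin and B lies 55.1 along u from Z, so B = 55.1·u = (49.311, 24.585). Tangency of A1 to both parallel lines with radius 19.8 puts A and V at Z ± 19.8·n: A = (-8.8347, 17.720), V = (8.8347, -17.720). Equal radii place C and L the same way about B: C = B + 19.8·n = (40.476, 42.305), L = B − 19.8·n = (58.146, 6.8658). Then |ZC| = |C − Z| = 58.550.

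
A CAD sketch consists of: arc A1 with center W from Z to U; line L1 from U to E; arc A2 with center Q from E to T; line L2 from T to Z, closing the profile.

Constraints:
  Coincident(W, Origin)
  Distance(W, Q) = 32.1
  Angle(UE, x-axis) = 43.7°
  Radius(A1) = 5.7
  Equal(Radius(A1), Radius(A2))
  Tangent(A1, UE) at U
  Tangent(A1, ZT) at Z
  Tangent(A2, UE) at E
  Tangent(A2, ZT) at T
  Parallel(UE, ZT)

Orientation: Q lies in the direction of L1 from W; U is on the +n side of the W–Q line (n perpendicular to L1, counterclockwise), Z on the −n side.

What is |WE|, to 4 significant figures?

32.60

The slot axis is L1's direction at 43.7°, so u = (cos 43.7°, sin 43.7°) = (0.7230, 0.6909) and n = (−sin 43.7°, cos 43.7°) = (-0.6909, 0.7230). W is at the origin and Q lies 32.1 along u from W, so Q = 32.1·u = (23.21, 22.18). Tangency of A1 to both parallel lines with radius 5.7 puts U and Z at W ± 5.7·n: U = (-3.938, 4.121), Z = (3.938, -4.121). Equal radii place E and T the same way about Q: E = Q + 5.7·n = (19.27, 26.30), T = Q − 5.7·n = (27.15, 18.06). Then |WE| = |E − W| = 32.60.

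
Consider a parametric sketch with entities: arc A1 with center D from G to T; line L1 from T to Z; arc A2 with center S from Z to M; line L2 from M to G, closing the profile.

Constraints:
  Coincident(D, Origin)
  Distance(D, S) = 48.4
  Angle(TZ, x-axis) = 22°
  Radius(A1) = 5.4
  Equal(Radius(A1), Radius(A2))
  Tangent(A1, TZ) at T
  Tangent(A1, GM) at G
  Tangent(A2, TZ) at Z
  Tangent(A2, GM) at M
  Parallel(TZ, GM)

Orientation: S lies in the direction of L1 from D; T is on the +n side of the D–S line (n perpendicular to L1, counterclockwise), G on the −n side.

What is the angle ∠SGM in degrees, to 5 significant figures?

6.3662°

The slot axis is L1's direction at 22.0°, so u = (cos 22.0°, sin 22.0°) = (0.92718, 0.37461) and n = (−sin 22.0°, cos 22.0°) = (-0.37461, 0.92718). D is at the origin and S lies 48.4 along u from D, so S = 48.4·u = (44.876, 18.131). Tangency of A1 to both parallel lines with radius 5.4 puts T and G at D ± 5.4·n: T = (-2.0229, 5.0068), G = (2.0229, -5.0068). Equal radii place Z and M the same way about S: Z = S + 5.4·n = (42.853, 23.138), M = S − 5.4·n = (46.899, 13.124). Then cos ∠SGM = GS·GM / (|GS||GM|), giving 6.3662°.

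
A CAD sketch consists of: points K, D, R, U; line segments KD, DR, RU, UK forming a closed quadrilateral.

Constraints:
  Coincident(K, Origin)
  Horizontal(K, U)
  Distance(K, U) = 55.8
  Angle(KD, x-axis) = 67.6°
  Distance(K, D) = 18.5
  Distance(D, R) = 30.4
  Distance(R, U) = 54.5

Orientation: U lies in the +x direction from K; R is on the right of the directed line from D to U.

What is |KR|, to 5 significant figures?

13.322

Checks: |DR| = 30.40 ✓; |RU| = 54.50 ✓.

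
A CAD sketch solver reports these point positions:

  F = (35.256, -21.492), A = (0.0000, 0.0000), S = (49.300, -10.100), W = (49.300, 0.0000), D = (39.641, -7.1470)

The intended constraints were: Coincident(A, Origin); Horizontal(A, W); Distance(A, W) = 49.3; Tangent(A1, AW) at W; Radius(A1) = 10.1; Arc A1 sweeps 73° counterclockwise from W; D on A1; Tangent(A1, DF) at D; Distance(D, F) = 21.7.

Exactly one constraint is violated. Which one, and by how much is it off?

Distance(D, F) = 21.7 — off by 6.70.

A = (0.00, 0.00) ✓; A.y = 0.00, W.y = 0.00 ✓; |AW| = 49.30 ✓; ∠(SW, WA) = 90.00° ✓; |SW| = 10.10 ✓; bearing(S→D) − bearing(S→W) = 73.00° ✓; |SD| = 10.10 ✓; ∠(SD, DF) = 90.00° ✓; |DF| = 15.00 ✗.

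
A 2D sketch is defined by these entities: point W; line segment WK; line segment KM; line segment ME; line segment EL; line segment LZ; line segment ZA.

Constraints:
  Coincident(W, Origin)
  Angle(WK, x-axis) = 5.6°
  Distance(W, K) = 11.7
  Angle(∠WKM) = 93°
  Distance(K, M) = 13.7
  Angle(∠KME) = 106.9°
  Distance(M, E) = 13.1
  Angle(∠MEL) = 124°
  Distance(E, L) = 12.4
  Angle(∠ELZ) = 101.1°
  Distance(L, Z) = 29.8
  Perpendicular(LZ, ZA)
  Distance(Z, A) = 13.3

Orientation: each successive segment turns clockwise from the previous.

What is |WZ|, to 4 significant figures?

16.39

W is at the origin; WK runs at 5.6° with length 11.7, so K = (11.64, 1.142). ∠WKM = 93.0° gives KM at -81.40° from the x-axis; with |KM| = 13.7, M = (13.69, -12.40). ∠KME = 106.9° gives ME at -154.5° from the x-axis; with |ME| = 13.1, E = (1.869, -18.04). ∠MEL = 124.0° gives EL at 149.5° from the x-axis; with |EL| = 12.4, L = (-8.815, -11.75). ∠ELZ = 101.1° gives LZ at 70.60° from the x-axis; with |LZ| = 29.8, Z = (1.083, 16.36). Then |WZ| = |Z − W| = 16.39.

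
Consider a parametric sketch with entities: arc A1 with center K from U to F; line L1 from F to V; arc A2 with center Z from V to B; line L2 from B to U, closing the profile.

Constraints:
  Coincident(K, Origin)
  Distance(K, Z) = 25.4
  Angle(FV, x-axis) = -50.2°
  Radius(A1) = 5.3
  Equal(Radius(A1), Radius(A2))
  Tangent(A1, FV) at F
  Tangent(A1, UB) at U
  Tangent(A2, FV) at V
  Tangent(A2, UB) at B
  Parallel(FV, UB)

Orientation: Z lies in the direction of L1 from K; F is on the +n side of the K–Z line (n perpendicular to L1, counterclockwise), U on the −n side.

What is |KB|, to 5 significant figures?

25.947

The slot axis is L1's direction at -50.2°, so u = (cos -50.2°, sin -50.2°) = (0.64011, -0.76828) and n = (−sin -50.2°, cos -50.2°) = (0.76828, 0.64011). K is at the origin and Z lies 25.4 along u from K, so Z = 25.4·u = (16.259, -19.514). Tangency of A1 to both parallel lines with radius 5.3 puts F and U at K ± 5.3·n: F = (4.0719, 3.3926), U = (-4.0719, -3.3926). Equal radii place V and B the same way about Z: V = Z + 5.3·n = (20.331, -16.122), B = Z − 5.3·n = (12.187, -22.907). Then |KB| = |B − K| = 25.947.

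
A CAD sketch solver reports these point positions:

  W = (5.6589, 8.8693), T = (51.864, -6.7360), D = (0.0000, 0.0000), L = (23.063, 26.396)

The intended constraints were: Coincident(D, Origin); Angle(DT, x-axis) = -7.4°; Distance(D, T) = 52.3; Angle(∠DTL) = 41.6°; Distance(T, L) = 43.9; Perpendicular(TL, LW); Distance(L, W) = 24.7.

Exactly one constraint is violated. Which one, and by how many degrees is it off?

Perpendicular(TL, LW) — off by 4.20°.

D = (0.00, 0.00) ✓; DT at -7.400° ✓; |DT| = 52.30 ✓; ∠DTL = 41.60° ✓; |TL| = 43.90 ✓; ∠(TL, LW) = 94.20° ✗; |LW| = 24.70 ✓.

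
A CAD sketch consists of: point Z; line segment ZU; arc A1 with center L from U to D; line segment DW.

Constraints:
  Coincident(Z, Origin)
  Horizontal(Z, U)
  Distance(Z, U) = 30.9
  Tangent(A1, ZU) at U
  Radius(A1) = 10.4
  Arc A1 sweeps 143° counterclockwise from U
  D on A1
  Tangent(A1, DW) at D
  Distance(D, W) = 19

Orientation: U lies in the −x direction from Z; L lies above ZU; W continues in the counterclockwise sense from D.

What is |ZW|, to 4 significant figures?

49.94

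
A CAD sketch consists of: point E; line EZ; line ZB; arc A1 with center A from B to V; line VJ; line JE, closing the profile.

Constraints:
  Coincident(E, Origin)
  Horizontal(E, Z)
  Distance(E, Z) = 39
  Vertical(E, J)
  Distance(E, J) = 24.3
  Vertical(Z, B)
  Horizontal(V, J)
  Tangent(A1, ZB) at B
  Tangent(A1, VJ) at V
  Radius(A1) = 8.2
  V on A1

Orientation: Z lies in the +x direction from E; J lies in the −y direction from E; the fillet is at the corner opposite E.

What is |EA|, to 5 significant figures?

34.754

EJ is vertical with |EJ| = 24.3 and J on the −y side, so J = (0.0000, -24.300). The virtual corner opposite E is at (39.000, -24.300). Since A1 is tangent to ZB there, AB ⟂ ZB and since A1 is tangent to VJ there, AV ⟂ VJ, with radius 8.2, so the center A sits 8.2 in from both sides at A = (30.800, -16.100). Then |EA| = |A − E| = 34.754.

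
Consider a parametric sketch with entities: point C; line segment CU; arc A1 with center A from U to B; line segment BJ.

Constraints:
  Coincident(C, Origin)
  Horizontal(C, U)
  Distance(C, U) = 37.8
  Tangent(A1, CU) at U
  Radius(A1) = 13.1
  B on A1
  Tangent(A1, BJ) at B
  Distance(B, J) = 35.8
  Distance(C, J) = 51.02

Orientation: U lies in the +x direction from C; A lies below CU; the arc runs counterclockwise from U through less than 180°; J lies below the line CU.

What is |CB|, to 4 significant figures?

27.30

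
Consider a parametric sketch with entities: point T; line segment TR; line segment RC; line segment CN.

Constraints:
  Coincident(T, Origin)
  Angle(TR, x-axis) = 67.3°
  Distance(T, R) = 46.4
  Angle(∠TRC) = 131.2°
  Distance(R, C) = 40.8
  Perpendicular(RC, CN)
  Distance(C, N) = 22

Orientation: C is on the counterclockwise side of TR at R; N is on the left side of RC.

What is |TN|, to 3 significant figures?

72.5

T is at the origin; TR runs at 67.3° with length 46.4, so R = 46.4·(cos 67.3°, sin 67.3°) = (17.9, 42.8). ∠TRC = 131.2°, so RC runs at 67.3° + (180° − 131.2°) = 116° from the x-axis; with |RC| = 40.8, C = R + 40.8·(cos 116°, sin 116°) = (-0.0435, 79.4). The perpendicularity gives CN at right angles to RC; with |CN| = 22.0 on the left of RC, N = C + 22.0·(-0.898, -0.440) = (-19.8, 69.8). Then |TN| = |N − T| = 72.5.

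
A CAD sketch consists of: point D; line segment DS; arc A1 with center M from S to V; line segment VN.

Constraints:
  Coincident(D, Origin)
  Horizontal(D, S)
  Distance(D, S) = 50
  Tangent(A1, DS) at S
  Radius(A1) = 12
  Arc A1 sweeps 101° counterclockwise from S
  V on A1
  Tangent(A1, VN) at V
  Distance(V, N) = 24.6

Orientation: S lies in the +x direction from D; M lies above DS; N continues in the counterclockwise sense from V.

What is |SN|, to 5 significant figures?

39.085

D is at the origin; D and S share the same y with |DS| = 50.0 and S on the +x side, so S = (50.000, 0.0000). The tangent condition forces MS to be normal to DS, so M = S + (0, 12) = (50.000, 12.000). On A1, S sits at bearing -90° from M; a 101° counterclockwise sweep puts V at bearing 11°, so V = M + 12.0·(cos 11°, sin 11°) = (61.780, 14.290). The tangent condition forces MV to be normal to VN, so VN runs along (−sin 11°, cos 11°); with |VN| = 24.6, N = (57.086, 38.438). Then |SN| = |N − S| = 39.085.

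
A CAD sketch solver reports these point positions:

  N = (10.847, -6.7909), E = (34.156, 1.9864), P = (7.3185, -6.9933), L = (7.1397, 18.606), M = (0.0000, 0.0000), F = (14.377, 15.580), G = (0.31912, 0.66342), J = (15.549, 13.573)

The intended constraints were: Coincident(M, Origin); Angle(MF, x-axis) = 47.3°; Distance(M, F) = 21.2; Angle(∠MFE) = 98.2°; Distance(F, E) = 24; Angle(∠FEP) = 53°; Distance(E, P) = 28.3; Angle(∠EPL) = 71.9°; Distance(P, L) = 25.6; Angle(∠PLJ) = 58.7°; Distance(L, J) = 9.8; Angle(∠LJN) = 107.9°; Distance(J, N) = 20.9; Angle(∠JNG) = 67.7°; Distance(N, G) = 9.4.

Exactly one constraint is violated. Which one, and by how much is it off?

Distance(N, G) = 9.4 — off by 3.50.

M = (0.00, 0.00) ✓; MF at 47.30° ✓; |MF| = 21.20 ✓; ∠MFE = 98.20° ✓; |FE| = 24.00 ✓; ∠FEP = 53.00° ✓; |EP| = 28.30 ✓; ∠EPL = 71.90° ✓; |PL| = 25.60 ✓; ∠PLJ = 58.70° ✓; |LJ| = 9.800 ✓; ∠LJN = 107.9° ✓; |JN| = 20.90 ✓; ∠JNG = 67.70° ✓; |NG| = 12.90 ✗.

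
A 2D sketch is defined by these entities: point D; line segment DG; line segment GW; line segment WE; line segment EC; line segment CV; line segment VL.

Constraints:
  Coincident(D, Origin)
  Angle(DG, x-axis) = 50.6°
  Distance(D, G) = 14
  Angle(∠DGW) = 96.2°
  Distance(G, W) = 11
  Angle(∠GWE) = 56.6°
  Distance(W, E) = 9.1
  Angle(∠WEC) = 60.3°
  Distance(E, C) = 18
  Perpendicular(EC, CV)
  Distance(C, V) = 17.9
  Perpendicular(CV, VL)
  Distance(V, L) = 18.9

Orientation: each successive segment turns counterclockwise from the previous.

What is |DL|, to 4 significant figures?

27.48

D is at the origin; DG runs at 50.6° with length 14.0, so G = (8.886, 10.82). ∠DGW = 96.2° gives GW at 134.4° from the x-axis; with |GW| = 11.0, W = (1.190, 18.68). ∠GWE = 56.6° gives WE at -102.2° from the x-axis; with |WE| = 9.1, E = (-0.7331, 9.783). ∠WEC = 60.3° gives EC at 17.50° from the x-axis; with |EC| = 18.0, C = (16.43, 15.20). EC is perpendicular to CV, so CV runs at 107.5°; with |CV| = 17.9, V = (11.05, 32.27). The perpendicularity gives VL at right angles to CV, so VL runs at -162.5°; with |VL| = 18.9, L = (-6.974, 26.58). Then |DL| = |L − D| = 27.48.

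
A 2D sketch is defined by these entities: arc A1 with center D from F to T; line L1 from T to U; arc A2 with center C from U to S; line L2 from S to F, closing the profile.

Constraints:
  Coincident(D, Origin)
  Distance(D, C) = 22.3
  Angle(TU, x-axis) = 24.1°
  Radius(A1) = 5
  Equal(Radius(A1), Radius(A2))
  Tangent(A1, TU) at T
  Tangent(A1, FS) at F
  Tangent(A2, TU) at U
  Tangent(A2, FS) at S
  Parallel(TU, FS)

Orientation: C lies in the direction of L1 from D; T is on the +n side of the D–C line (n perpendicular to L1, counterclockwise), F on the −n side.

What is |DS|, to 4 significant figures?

22.85

The slot axis is L1's direction at 24.1°, so u = (cos 24.1°, sin 24.1°) = (0.9128, 0.4083) and n = (−sin 24.1°, cos 24.1°) = (-0.4083, 0.9128). D is at the origin and C lies 22.3 along u from D, so C = 22.3·u = (20.36, 9.106). Tangency of A1 to both parallel lines with radius 5.0 puts T and F at D ± 5.0·n: T = (-2.042, 4.564), F = (2.042, -4.564). Equal radii place U and S the same way about C: U = C + 5.0·n = (18.31, 13.67), S = C − 5.0·n = (22.40, 4.542). Then |DS| = |S − D| = 22.85.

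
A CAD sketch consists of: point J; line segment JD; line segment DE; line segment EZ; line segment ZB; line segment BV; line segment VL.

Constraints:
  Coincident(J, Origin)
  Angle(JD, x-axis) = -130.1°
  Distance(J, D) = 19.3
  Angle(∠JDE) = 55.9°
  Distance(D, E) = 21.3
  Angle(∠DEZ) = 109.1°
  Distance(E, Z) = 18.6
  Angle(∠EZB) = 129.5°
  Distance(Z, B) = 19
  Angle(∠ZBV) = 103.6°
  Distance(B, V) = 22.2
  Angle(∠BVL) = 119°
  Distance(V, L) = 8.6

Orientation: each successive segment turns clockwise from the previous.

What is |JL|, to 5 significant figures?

16.347

∠ZBV = 103.6° gives BV at -92.000° from the x-axis; with |BV| = 22.2, V = (14.549, -10.922). ∠BVL = 119.0° gives VL at -153.00° from the x-axis; with |VL| = 8.6, L = (6.8863, -14.826). Then |JL| = |L − J| = 16.347.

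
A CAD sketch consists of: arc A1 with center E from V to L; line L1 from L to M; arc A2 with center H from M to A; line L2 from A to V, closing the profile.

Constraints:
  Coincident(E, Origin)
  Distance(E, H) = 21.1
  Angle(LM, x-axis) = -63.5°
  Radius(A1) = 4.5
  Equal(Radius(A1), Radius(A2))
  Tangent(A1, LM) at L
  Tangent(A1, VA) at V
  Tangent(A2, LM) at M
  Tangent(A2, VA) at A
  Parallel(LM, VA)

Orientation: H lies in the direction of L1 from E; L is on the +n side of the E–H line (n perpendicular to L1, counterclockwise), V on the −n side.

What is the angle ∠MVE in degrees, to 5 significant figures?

66.900°

The slot axis is L1's direction at -63.5°, so u = (cos -63.5°, sin -63.5°) = (0.44620, -0.89493) and n = (−sin -63.5°, cos -63.5°) = (0.89493, 0.44620). E is at the origin and H lies 21.1 along u from E, so H = 21.1·u = (9.4148, -18.883). Tangency of A1 to both parallel lines with radius 4.5 puts L and V at E ± 4.5·n: L = (4.0272, 2.0079), V = (-4.0272, -2.0079). Equal radii place M and A the same way about H: M = H + 4.5·n = (13.442, -16.875), A = H − 4.5·n = (5.3876, -20.891). Then cos ∠MVE = VM·VE / (|VM||VE|), giving 66.900°.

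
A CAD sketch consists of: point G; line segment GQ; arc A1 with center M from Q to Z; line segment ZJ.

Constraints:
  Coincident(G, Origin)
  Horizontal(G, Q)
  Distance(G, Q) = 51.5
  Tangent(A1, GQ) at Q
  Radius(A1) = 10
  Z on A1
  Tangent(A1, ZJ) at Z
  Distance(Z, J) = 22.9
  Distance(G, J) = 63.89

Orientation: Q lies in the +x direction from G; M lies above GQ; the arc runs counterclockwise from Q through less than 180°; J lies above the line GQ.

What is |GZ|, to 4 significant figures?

62.38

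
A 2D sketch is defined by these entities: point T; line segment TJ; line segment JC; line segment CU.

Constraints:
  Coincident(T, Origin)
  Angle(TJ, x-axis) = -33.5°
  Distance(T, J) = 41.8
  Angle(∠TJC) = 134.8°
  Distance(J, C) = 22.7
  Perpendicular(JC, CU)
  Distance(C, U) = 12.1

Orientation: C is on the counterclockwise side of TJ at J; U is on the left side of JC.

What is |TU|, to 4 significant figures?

55.03

T is at the origin; TJ runs at -33.5° with length 41.8, so J = 41.8·(cos -33.5°, sin -33.5°) = (34.86, -23.07). ∠TJC = 134.8°, so JC runs at -33.5° + (180° − 134.8°) = 11.70° from the x-axis; with |JC| = 22.7, C = J + 22.7·(cos 11.70°, sin 11.70°) = (57.08, -18.47). JC is perpendicular to CU; with |CU| = 12.1 on the left of JC, U = C + 12.1·(-0.2028, 0.9792) = (54.63, -6.619). Then |TU| = |U − T| = 55.03.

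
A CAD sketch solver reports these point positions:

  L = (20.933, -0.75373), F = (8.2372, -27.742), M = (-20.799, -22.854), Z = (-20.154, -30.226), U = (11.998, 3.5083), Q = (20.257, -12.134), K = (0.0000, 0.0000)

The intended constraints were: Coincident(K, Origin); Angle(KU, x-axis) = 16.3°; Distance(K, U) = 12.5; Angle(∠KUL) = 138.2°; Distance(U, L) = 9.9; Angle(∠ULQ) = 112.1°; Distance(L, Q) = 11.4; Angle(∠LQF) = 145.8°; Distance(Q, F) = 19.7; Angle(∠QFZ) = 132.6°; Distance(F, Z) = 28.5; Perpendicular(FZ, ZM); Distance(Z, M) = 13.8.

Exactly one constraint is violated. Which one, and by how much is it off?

Distance(Z, M) = 13.8 — off by 6.40.

K = (0.00, 0.00) ✓; KU at 16.30° ✓; |KU| = 12.50 ✓; ∠KUL = 138.2° ✓; |UL| = 9.899 ✓; ∠ULQ = 112.1° ✓; |LQ| = 11.40 ✓; ∠LQF = 145.8° ✓; |QF| = 19.70 ✓; ∠QFZ = 132.6° ✓; |FZ| = 28.50 ✓; ∠(FZ, ZM) = 90.00° ✓; |ZM| = 7.400 ✗.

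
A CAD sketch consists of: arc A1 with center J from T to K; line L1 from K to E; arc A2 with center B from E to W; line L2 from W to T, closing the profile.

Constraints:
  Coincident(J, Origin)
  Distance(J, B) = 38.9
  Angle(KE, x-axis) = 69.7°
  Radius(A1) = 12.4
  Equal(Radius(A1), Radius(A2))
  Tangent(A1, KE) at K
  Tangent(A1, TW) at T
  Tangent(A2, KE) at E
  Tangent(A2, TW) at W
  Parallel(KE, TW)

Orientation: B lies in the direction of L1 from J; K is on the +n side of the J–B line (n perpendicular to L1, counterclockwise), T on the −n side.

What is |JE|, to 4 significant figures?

40.83

The slot axis is L1's direction at 69.7°, so u = (cos 69.7°, sin 69.7°) = (0.3469, 0.9379) and n = (−sin 69.7°, cos 69.7°) = (-0.9379, 0.3469). J is at the origin and B lies 38.9 along u from J, so B = 38.9·u = (13.50, 36.48). Tangency of A1 to both parallel lines with radius 12.4 puts K and T at J ± 12.4·n: K = (-11.63, 4.302), T = (11.63, -4.302). Equal radii place E and W the same way about B: E = B + 12.4·n = (1.866, 40.79), W = B − 12.4·n = (25.13, 32.18). Then |JE| = |E − J| = 40.83.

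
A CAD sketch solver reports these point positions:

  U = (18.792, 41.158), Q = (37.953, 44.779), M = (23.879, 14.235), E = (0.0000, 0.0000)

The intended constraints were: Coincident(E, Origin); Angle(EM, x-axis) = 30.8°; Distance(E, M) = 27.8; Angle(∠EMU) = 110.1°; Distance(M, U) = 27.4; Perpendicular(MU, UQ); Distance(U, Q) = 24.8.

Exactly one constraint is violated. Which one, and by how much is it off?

Distance(U, Q) = 24.8 — off by 5.30.

E = (0.00, 0.00) ✓; EM at 30.80° ✓; |EM| = 27.80 ✓; ∠EMU = 110.1° ✓; |MU| = 27.40 ✓; ∠(MU, UQ) = 90.00° ✓; |UQ| = 19.50 ✗.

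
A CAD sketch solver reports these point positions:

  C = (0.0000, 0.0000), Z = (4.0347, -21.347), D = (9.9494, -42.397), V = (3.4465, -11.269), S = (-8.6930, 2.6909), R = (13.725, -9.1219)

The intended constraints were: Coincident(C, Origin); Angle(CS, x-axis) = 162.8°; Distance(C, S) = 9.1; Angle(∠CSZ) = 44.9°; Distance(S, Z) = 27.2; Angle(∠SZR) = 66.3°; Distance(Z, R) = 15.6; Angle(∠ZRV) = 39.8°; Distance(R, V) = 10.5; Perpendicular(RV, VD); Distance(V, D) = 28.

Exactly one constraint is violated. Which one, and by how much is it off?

Distance(V, D) = 28 — off by 3.80.

C = (0.00, 0.00) ✓; CS at 162.8° ✓; |CS| = 9.100 ✓; ∠CSZ = 44.90° ✓; |SZ| = 27.20 ✓; ∠SZR = 66.30° ✓; |ZR| = 15.60 ✓; ∠ZRV = 39.80° ✓; |RV| = 10.50 ✓; ∠(RV, VD) = 90.00° ✓; |VD| = 31.80 ✗.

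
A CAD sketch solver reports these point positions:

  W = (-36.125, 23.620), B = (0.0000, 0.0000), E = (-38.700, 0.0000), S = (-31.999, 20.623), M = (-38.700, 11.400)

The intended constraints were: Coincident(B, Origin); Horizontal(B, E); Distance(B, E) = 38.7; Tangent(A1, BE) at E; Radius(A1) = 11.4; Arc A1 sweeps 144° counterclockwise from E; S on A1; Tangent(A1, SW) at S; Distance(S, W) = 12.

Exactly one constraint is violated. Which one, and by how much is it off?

Distance(S, W) = 12 — off by 6.90.

B = (0.00, 0.00) ✓; B.y = 0.00, E.y = 0.00 ✓; |BE| = 38.70 ✓; ∠(ME, EB) = 90.00° ✓; |ME| = 11.40 ✓; bearing(M→S) − bearing(M→E) = 144.0° ✓; |MS| = 11.40 ✓; ∠(MS, SW) = 89.99° ✓; |SW| = 5.100 ✗.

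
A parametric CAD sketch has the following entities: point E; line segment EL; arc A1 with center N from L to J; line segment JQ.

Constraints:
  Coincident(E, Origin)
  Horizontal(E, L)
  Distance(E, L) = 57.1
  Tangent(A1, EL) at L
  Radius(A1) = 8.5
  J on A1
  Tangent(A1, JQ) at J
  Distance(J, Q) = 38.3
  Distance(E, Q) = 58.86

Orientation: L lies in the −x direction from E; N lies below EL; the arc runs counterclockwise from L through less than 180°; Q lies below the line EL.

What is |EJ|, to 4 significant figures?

65.19

Checks: |NJ| = 8.500 ✓; ∠(NJ, JQ) = 90.00° ✓; |JQ| = 38.30 ✓; |EQ| = 58.86 ✓.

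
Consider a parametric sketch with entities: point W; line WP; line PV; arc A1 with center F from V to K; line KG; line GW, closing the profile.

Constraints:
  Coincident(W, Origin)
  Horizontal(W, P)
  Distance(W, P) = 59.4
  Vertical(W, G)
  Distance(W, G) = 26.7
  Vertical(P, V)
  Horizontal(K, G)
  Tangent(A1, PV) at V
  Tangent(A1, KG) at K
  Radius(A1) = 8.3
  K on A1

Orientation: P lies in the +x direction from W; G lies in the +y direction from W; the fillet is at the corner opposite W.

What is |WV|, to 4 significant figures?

62.18

The virtual corner opposite W is at (59.40, 26.70). Since A1 is tangent to PV there, FV ⟂ PV and the tangent condition forces FK to be normal to KG, with radius 8.3, so the center F sits 8.3 in from both sides at F = (51.10, 18.40). That places the tangent points at V = (59.40, 18.40) on PV and K = (51.10, 26.70) on KG. Then |WV| = |V − W| = 62.18.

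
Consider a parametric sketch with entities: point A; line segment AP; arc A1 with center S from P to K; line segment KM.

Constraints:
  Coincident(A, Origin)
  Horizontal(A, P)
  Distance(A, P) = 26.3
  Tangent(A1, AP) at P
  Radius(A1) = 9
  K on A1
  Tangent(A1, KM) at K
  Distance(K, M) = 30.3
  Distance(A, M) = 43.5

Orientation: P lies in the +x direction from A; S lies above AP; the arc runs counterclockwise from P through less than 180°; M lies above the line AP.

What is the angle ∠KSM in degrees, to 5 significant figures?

73.457°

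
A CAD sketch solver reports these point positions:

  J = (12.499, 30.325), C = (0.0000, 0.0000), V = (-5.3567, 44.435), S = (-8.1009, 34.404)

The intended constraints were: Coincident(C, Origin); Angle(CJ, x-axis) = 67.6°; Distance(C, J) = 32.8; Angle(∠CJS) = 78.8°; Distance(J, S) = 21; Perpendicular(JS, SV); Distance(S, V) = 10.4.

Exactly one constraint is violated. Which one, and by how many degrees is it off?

Perpendicular(JS, SV) — off by 4.10°.

C = (0.00, 0.00) ✓; CJ at 67.60° ✓; |CJ| = 32.80 ✓; ∠CJS = 78.80° ✓; |JS| = 21.00 ✓; ∠(JS, SV) = 94.10° ✗; |SV| = 10.40 ✓.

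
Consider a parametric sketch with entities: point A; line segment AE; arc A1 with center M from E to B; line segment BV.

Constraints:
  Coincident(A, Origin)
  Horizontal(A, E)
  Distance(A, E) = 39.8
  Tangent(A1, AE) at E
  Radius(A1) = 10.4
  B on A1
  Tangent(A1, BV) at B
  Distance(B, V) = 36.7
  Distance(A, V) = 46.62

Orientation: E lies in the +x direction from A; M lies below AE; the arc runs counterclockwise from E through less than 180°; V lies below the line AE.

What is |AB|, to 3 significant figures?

30.7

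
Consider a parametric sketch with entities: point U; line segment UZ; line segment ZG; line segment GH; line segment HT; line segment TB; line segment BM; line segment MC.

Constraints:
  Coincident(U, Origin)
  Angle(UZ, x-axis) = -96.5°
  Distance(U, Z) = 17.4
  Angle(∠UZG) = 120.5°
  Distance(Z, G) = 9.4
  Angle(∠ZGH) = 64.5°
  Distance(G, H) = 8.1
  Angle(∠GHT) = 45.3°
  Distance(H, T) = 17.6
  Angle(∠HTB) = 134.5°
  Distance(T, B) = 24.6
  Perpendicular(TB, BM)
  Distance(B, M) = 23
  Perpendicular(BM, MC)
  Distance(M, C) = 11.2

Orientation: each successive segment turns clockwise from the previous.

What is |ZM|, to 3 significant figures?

38.0

U is at the origin; UZ runs at -96.5° with length 17.4, so Z = (-1.97, -17.3). ∠UZG = 120.5° gives ZG at -156° from the x-axis; with |ZG| = 9.4, G = (-10.6, -21.1). ∠ZGH = 64.5° gives GH at 88.5° from the x-axis; with |GH| = 8.1, H = (-10.3, -13.0). ∠GHT = 45.3° gives HT at -46.2° from the x-axis; with |HT| = 17.6, T = (1.84, -25.7). ∠HTB = 134.5° gives TB at -91.7° from the x-axis; with |TB| = 24.6, B = (1.11, -50.3). TB ⟂ BM, so BM runs at 178°; with |BM| = 23.0, M = (-21.9, -49.6). Then |ZM| = |M − Z| = 38.0.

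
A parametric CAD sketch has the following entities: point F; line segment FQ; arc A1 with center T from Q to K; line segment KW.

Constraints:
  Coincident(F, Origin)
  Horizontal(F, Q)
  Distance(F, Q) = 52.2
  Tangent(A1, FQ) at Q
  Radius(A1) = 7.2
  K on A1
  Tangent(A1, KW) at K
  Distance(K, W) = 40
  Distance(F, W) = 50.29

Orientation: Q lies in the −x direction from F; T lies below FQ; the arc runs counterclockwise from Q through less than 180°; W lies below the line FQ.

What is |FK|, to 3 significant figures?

58.6

Checks: |TK| = 7.200 ✓; ∠(TK, KW) = 90.00° ✓; |KW| = 40.00 ✓; |FW| = 50.29 ✓.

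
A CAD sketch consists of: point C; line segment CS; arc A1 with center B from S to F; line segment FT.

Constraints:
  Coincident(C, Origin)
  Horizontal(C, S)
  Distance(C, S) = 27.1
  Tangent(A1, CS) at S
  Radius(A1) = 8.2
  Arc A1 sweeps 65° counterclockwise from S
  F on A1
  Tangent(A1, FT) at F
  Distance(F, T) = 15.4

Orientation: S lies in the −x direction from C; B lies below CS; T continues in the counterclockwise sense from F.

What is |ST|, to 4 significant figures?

23.32

C is at the origin; CS is horizontal with |CS| = 27.1 and S on the −x side, so S = (-27.10, 0.000). The tangent condition forces BS to be normal to CS, so B = S + (0, -8.2) = (-27.10, -8.200). On A1, S sits at bearing 90° from B; a 65° counterclockwise sweep puts F at bearing 155°, so F = B + 8.2·(cos 155°, sin 155°) = (-34.53, -4.735). The tangent condition forces BF to be normal to FT, so FT runs along (−sin 155°, cos 155°); with |FT| = 15.4, T = (-41.04, -18.69). Then |ST| = |T − S| = 23.32.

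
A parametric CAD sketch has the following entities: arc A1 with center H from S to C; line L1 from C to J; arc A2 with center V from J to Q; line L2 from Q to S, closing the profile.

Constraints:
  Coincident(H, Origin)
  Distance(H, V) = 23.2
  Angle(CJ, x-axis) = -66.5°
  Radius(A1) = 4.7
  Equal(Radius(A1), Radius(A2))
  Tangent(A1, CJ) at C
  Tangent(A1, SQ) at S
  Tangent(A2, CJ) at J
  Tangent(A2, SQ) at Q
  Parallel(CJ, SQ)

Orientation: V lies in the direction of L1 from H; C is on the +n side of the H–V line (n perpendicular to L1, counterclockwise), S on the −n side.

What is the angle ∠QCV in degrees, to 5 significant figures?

10.604°

Tangency of A1 to both parallel lines with radius 4.7 puts C and S at H ± 4.7·n: C = (4.3102, 1.8741), S = (-4.3102, -1.8741). Equal radii place J and Q the same way about V: J = V + 4.7·n = (13.561, -19.402), Q = V − 4.7·n = (4.9408, -23.150). Then cos ∠QCV = CQ·CV / (|CQ||CV|), giving 10.604°.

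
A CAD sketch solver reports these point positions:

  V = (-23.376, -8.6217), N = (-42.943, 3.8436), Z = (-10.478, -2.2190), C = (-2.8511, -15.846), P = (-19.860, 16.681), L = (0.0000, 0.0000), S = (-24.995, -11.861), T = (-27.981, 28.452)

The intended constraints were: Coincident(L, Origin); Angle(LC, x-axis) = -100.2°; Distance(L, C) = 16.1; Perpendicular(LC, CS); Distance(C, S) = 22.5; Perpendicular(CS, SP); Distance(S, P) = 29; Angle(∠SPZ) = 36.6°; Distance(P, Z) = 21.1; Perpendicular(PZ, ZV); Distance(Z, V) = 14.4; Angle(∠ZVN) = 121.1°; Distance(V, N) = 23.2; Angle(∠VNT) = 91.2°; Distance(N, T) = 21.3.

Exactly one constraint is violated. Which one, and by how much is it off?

Distance(N, T) = 21.3 — off by 7.50.

L = (0.00, 0.00) ✓; LC at -100.2° ✓; |LC| = 16.10 ✓; ∠(LC, CS) = 90.00° ✓; |CS| = 22.50 ✓; ∠(CS, SP) = 90.00° ✓; |SP| = 29.00 ✓; ∠SPZ = 36.60° ✓; |PZ| = 21.10 ✓; ∠(PZ, ZV) = 90.00° ✓; |ZV| = 14.40 ✓; ∠ZVN = 121.1° ✓; |VN| = 23.20 ✓; ∠VNT = 91.20° ✓; |NT| = 28.80 ✗.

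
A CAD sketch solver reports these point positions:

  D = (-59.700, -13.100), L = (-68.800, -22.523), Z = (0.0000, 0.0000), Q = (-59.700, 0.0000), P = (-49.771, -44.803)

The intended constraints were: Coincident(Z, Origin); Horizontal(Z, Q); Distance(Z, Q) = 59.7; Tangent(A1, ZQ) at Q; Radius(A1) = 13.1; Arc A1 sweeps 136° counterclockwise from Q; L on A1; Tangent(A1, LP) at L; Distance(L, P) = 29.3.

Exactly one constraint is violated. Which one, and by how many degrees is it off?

Tangent(A1, LP) at L — off by 5.50°.

Z = (0.00, 0.00) ✓; Z.y = 0.00, Q.y = 0.00 ✓; |ZQ| = 59.70 ✓; ∠(DQ, QZ) = 90.00° ✓; |DQ| = 13.10 ✓; bearing(D→L) − bearing(D→Q) = 136.0° ✓; |DL| = 13.10 ✓; ∠(DL, LP) = 95.50° ✗; |LP| = 29.30 ✓.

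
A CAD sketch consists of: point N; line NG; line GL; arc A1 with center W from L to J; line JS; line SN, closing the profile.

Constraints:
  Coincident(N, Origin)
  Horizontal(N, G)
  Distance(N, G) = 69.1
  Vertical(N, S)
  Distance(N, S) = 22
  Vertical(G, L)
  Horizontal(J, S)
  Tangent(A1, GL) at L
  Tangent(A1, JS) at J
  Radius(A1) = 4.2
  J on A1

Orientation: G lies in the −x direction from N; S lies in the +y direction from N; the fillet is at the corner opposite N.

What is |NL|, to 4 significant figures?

71.36

N is at the origin; N and G share the same y with |NG| = 69.1 and G on the −x side, so G = (-69.10, 0.000). NS is vertical with |NS| = 22.0 and S on the +y side, so S = (0.000, 22.00). The virtual corner opposite N is at (-69.10, 22.00). Since A1 is tangent to GL there, WL ⟂ GL and the tangent condition forces WJ to be normal to JS, with radius 4.2, so the center W sits 4.2 in from both sides at W = (-64.90, 17.80). That places the tangent points at L = (-69.10, 17.80) on GL and J = (-64.90, 22.00) on JS. Then |NL| = |L − N| = 71.36.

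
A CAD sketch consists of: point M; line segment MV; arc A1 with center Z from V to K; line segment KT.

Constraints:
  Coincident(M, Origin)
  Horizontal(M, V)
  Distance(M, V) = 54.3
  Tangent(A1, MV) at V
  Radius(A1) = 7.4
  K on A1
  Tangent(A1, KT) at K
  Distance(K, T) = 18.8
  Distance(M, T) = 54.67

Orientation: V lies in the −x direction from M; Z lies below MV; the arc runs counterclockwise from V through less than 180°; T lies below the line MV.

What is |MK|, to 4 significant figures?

61.17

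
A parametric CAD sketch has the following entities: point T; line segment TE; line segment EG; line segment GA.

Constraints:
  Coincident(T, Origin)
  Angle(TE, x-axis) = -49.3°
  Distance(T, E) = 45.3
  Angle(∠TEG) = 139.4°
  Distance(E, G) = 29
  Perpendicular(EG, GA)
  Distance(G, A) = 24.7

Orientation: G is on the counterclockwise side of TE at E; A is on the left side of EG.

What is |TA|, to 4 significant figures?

63.57

T is at the origin; TE runs at -49.3° with length 45.3, so E = 45.3·(cos -49.3°, sin -49.3°) = (29.54, -34.34). ∠TEG = 139.4°, so EG runs at -49.3° + (180° − 139.4°) = -8.700° from the x-axis; with |EG| = 29.0, G = E + 29.0·(cos -8.700°, sin -8.700°) = (58.21, -38.73). EG ⟂ GA; with |GA| = 24.7 on the left of EG, A = G + 24.7·(0.1513, 0.9885) = (61.94, -14.31). Then |TA| = |A − T| = 63.57.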